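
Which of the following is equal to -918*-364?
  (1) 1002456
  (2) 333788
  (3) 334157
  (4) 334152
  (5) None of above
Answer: 4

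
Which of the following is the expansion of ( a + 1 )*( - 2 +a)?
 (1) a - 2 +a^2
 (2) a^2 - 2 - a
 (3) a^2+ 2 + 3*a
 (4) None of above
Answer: 2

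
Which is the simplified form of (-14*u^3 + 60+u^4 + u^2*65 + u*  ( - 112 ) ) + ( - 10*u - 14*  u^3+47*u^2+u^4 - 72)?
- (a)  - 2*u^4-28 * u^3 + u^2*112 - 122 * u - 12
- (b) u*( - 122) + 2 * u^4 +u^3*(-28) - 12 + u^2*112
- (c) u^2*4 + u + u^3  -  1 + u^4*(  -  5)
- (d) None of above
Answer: b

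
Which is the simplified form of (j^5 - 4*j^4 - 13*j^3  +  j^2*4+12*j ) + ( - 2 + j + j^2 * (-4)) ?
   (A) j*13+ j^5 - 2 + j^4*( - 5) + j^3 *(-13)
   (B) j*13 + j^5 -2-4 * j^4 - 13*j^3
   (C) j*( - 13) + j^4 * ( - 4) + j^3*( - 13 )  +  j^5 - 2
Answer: B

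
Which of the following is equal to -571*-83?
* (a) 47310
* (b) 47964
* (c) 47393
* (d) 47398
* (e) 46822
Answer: c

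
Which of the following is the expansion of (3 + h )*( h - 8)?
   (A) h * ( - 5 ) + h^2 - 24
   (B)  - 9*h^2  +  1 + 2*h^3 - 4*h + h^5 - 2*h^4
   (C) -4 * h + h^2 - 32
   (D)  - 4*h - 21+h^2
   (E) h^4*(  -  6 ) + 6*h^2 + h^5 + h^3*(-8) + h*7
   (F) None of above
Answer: A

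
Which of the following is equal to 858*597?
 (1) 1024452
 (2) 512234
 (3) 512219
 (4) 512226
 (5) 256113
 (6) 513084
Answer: 4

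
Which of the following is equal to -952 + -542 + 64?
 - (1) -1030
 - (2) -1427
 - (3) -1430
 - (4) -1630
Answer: 3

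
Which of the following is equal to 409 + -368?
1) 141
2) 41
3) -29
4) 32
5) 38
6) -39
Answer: 2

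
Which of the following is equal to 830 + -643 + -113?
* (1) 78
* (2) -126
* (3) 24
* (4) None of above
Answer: 4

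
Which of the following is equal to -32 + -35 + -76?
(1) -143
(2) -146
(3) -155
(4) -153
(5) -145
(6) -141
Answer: 1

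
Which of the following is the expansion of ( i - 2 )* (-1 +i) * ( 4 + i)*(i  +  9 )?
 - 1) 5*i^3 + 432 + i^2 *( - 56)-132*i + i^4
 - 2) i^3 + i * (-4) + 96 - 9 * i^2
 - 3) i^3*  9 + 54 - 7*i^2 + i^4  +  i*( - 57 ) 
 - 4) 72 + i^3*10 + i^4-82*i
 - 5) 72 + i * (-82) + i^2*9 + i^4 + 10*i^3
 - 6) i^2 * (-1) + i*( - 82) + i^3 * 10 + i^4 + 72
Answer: 6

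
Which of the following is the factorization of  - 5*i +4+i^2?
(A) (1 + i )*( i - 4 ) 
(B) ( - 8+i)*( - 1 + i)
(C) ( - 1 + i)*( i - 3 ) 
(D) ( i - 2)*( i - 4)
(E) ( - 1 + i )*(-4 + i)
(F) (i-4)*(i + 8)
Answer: E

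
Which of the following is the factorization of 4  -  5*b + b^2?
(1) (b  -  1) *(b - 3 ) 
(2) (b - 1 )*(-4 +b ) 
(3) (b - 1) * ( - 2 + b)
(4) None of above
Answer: 2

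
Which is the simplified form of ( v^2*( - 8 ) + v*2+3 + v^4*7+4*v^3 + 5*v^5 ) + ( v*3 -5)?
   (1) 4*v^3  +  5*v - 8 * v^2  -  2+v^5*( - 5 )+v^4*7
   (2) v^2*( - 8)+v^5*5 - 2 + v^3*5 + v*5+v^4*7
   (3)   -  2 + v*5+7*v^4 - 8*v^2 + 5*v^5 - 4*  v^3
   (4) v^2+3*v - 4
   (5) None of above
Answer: 5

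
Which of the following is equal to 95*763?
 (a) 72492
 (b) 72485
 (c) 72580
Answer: b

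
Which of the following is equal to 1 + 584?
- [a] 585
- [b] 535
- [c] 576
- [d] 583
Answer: a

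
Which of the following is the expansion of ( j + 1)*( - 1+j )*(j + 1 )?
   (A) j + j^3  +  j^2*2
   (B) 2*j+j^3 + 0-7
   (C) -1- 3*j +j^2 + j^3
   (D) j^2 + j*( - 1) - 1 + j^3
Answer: D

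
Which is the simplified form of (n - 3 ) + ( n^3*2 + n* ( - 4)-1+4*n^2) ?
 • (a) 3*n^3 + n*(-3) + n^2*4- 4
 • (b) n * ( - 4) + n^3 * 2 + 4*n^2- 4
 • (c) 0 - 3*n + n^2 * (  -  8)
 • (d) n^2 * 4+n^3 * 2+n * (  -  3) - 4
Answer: d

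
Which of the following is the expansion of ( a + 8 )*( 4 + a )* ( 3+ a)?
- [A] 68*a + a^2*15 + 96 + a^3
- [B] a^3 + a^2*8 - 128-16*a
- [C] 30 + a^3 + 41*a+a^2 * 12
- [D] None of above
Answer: A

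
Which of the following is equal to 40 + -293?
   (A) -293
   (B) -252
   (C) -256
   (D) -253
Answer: D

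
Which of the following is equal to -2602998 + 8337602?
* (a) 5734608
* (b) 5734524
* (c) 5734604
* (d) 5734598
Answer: c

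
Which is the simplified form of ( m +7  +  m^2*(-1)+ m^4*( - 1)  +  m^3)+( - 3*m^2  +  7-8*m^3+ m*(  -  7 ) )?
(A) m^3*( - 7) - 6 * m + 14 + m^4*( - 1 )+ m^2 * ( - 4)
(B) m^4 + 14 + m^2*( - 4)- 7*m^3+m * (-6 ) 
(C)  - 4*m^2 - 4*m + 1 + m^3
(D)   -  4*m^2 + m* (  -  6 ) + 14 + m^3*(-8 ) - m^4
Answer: A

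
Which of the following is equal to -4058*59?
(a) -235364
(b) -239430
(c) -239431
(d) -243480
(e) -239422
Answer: e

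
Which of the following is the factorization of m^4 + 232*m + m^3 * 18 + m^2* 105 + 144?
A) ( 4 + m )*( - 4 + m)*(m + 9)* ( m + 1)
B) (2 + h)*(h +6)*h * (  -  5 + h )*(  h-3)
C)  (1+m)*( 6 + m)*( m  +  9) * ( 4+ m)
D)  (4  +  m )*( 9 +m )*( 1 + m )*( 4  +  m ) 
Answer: D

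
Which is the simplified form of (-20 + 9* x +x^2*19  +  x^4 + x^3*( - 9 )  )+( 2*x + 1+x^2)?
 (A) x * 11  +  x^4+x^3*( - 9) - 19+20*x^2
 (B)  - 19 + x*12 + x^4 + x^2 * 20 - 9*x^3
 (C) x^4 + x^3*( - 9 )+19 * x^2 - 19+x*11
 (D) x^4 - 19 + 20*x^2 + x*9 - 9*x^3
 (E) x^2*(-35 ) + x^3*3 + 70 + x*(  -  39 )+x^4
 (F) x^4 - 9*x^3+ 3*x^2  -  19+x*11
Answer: A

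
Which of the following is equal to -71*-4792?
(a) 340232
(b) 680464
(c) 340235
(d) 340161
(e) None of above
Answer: a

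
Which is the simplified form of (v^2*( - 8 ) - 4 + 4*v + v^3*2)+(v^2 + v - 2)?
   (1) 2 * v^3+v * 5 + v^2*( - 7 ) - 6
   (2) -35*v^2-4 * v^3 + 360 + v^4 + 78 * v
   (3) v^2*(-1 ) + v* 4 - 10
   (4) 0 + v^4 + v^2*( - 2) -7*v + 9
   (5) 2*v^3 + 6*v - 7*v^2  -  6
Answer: 1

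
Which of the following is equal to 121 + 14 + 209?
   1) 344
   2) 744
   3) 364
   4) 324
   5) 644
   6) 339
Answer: 1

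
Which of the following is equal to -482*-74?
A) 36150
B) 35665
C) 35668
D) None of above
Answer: C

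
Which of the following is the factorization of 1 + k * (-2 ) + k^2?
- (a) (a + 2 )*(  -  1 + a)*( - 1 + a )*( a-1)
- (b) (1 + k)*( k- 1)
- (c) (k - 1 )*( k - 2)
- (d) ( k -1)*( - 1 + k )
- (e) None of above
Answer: d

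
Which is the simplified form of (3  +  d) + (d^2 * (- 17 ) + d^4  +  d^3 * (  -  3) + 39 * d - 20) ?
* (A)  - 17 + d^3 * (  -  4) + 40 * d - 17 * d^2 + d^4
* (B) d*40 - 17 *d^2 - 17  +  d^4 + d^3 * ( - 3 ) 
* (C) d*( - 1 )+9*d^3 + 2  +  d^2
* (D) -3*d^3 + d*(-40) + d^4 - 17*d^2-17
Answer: B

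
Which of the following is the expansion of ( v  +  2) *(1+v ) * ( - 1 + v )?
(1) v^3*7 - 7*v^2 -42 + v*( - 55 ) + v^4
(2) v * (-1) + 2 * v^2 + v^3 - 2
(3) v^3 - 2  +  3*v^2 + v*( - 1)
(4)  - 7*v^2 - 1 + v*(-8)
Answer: 2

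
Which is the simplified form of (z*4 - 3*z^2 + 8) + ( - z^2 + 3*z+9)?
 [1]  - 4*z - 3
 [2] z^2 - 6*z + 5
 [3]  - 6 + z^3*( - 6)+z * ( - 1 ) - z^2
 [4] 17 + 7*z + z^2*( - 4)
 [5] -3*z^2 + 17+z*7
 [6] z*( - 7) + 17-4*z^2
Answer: 4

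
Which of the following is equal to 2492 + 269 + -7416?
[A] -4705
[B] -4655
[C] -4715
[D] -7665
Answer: B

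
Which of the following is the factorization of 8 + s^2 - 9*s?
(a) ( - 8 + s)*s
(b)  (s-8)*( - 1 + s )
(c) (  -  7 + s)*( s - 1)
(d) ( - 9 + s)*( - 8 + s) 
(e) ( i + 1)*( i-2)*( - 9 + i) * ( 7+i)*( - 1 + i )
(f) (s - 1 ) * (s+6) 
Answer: b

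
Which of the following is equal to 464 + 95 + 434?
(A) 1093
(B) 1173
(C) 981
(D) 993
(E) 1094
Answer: D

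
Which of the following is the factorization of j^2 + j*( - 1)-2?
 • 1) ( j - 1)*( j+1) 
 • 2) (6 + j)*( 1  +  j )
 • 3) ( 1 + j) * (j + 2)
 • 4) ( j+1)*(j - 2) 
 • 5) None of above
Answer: 4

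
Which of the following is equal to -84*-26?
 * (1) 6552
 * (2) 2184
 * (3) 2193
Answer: 2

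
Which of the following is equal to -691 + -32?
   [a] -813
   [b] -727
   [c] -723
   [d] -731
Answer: c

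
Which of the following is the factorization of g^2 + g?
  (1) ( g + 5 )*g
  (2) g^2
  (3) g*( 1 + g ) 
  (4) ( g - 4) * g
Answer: 3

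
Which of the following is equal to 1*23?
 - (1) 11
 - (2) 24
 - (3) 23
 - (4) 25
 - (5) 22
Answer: 3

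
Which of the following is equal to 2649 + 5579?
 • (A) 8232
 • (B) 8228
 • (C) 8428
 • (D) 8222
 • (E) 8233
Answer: B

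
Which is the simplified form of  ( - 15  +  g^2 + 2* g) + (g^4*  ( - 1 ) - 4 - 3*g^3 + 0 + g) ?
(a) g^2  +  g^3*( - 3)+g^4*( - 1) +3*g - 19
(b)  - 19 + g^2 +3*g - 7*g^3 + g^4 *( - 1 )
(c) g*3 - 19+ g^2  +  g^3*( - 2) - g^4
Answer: a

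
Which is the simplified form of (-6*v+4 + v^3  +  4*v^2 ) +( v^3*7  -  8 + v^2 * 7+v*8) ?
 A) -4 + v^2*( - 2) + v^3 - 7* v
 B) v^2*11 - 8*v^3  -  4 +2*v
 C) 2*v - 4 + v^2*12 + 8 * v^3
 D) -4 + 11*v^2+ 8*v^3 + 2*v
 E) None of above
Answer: D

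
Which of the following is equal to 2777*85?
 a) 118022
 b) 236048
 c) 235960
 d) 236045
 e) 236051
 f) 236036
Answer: d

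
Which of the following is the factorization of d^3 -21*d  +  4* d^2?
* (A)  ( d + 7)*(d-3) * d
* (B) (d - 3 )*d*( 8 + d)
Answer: A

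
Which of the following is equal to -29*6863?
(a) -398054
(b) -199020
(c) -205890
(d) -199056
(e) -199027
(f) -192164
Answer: e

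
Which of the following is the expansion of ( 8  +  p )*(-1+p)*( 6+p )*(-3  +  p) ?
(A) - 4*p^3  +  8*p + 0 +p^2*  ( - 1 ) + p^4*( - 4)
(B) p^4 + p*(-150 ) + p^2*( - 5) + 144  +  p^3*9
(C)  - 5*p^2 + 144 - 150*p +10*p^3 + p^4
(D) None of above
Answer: C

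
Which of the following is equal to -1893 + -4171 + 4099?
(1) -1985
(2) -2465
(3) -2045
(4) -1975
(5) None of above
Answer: 5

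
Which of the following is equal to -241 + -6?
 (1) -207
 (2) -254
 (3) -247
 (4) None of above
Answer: 3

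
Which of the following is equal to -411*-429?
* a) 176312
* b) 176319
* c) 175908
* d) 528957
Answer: b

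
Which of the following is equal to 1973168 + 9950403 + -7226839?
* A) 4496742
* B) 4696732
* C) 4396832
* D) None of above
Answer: B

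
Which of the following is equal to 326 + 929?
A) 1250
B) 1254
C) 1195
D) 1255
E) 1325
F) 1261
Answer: D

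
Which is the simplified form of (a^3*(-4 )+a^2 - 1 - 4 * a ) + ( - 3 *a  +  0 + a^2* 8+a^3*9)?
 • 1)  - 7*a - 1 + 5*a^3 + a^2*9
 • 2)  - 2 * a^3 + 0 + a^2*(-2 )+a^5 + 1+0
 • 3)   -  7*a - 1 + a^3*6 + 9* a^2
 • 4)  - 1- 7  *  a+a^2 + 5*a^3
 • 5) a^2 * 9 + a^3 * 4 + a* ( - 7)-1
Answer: 1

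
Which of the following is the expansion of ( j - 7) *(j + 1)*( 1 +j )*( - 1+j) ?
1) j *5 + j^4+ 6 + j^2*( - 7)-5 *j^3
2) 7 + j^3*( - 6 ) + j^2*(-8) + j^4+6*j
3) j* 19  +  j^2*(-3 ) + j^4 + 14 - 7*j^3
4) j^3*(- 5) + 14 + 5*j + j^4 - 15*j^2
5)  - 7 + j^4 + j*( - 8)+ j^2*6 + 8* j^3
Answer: 2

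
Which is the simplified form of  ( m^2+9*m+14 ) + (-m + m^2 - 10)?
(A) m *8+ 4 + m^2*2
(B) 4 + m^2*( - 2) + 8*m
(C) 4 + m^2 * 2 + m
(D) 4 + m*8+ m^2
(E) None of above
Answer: A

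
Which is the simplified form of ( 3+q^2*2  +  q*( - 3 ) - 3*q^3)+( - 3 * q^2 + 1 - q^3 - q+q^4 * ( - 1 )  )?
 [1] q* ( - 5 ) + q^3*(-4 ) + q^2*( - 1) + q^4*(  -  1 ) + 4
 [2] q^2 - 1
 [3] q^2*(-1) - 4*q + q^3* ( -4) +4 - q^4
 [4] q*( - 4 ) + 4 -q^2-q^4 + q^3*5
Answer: 3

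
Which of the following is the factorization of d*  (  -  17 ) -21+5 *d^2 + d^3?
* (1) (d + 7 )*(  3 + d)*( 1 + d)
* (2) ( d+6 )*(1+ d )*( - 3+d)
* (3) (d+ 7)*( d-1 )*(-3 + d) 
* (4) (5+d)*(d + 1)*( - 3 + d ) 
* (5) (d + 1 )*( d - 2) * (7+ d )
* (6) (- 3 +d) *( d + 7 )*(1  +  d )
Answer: 6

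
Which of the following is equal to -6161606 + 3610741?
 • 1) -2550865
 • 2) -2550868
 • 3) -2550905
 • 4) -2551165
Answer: 1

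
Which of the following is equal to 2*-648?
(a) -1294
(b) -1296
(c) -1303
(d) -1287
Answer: b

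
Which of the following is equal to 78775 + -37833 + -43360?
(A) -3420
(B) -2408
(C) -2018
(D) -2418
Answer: D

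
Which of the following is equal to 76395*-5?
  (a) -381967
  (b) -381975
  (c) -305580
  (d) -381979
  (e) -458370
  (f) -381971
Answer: b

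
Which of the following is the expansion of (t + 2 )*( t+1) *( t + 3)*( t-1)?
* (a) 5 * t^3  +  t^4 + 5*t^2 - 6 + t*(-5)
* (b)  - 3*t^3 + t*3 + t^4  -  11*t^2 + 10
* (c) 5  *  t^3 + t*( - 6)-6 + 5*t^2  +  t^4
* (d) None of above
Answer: a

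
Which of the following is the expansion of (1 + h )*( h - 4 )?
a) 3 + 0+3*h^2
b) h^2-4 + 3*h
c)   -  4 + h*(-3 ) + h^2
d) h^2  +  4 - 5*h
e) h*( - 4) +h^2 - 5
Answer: c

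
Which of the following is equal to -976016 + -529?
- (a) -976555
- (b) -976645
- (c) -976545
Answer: c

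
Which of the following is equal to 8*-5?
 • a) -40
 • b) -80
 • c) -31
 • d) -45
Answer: a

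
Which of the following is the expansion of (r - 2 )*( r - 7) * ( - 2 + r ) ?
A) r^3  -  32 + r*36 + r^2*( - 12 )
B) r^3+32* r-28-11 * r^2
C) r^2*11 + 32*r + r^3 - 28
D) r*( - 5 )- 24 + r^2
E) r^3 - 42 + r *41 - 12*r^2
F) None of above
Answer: B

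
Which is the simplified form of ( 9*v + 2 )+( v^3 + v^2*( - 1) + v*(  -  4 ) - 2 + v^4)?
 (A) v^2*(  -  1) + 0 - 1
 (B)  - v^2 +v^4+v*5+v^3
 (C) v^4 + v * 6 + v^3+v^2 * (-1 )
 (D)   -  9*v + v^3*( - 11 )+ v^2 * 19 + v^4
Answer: B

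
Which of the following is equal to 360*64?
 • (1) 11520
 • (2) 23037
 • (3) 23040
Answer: 3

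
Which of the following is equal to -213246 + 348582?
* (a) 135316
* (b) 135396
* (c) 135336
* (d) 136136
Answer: c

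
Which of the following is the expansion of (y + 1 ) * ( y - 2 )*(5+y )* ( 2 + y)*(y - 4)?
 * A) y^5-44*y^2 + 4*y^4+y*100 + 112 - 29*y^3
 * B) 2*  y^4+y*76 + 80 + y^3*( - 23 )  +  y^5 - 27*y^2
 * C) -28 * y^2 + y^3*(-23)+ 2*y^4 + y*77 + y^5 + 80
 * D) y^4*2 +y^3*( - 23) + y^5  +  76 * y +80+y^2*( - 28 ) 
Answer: D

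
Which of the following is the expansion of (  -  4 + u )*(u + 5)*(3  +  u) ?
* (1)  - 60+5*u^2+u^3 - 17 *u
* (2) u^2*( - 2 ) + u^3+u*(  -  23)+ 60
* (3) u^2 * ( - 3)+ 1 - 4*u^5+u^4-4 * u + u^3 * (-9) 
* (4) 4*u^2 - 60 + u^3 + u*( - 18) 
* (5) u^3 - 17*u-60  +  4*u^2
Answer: 5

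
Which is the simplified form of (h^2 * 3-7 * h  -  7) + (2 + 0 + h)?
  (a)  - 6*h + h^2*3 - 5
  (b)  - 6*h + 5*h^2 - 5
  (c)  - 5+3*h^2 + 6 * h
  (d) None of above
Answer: a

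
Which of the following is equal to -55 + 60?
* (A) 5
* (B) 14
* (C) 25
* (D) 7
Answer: A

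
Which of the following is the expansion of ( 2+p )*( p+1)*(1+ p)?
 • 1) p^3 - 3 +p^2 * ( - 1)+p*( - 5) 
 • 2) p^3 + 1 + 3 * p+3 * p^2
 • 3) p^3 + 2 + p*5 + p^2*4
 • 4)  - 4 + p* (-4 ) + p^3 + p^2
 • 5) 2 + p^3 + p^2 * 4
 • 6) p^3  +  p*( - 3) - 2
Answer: 3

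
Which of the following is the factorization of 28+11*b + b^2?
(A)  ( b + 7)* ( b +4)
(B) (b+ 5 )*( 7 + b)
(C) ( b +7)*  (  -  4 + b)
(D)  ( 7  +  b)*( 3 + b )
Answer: A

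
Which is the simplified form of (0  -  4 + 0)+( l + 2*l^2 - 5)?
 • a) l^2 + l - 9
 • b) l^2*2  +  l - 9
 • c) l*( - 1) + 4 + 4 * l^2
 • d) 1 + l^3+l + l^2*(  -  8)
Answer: b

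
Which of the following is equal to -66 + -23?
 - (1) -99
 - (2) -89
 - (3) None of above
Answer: 2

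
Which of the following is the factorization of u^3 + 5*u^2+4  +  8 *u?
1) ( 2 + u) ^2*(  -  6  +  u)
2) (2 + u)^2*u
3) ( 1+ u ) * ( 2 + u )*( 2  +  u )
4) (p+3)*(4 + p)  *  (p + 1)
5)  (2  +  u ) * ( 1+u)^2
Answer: 3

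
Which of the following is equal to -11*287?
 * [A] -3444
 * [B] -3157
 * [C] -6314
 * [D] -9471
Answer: B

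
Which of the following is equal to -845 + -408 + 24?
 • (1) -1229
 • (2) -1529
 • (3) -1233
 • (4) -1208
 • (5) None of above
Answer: 1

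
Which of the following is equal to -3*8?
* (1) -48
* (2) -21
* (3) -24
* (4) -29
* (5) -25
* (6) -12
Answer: 3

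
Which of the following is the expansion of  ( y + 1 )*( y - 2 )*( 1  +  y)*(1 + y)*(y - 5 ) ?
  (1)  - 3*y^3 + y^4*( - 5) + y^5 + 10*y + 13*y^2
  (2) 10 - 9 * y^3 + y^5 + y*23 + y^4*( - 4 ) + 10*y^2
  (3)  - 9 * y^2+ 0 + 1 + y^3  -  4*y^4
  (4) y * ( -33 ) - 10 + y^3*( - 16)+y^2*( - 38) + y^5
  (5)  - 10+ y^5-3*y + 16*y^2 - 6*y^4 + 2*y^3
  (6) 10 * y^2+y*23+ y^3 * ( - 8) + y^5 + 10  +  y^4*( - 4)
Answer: 6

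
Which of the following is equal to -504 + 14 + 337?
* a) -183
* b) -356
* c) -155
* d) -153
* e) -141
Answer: d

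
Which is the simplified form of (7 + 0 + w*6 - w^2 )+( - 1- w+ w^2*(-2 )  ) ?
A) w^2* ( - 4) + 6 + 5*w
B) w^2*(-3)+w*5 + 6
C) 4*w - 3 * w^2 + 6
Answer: B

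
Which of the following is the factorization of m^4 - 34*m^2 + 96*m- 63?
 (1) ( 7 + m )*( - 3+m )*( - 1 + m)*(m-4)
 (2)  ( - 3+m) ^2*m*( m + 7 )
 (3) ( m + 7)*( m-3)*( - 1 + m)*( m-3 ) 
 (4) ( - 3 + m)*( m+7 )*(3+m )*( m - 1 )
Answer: 3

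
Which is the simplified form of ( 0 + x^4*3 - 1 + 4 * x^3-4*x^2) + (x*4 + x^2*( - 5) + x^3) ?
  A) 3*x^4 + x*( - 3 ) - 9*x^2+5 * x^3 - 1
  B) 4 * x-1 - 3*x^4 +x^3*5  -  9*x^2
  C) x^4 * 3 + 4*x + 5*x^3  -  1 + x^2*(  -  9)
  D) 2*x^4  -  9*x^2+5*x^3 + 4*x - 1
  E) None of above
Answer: C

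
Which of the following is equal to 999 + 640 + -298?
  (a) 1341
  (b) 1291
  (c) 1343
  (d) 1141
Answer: a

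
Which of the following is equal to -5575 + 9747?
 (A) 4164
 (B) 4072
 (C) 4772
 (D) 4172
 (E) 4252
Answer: D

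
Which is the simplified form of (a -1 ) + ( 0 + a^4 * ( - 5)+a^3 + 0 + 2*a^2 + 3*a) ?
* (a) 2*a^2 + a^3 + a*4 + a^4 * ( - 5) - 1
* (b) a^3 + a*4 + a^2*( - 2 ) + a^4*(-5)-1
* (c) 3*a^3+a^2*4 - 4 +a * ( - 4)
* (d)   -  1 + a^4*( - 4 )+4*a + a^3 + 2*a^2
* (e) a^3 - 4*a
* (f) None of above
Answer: a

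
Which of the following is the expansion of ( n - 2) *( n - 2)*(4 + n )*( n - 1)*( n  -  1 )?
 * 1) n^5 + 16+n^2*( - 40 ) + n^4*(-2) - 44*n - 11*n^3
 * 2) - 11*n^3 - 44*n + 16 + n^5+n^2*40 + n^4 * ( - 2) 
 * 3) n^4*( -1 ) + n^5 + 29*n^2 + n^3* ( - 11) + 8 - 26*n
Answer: 2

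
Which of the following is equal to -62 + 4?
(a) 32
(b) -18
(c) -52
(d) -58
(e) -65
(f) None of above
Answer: d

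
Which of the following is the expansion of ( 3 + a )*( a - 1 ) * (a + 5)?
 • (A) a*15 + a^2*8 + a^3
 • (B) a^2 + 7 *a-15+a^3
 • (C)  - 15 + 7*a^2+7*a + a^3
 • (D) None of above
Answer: C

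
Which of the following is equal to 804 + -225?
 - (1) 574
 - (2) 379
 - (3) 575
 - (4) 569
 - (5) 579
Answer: 5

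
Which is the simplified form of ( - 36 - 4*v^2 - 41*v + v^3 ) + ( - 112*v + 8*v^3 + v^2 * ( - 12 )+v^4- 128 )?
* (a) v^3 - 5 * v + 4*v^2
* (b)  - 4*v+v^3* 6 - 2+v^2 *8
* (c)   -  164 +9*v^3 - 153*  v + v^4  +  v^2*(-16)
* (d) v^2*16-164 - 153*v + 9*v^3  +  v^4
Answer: c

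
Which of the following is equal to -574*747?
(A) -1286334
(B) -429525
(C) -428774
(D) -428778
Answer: D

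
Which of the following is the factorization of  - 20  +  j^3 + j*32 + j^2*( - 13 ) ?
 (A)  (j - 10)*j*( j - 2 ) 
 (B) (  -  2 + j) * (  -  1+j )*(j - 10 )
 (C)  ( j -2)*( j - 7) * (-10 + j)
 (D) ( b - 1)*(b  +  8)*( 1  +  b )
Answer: B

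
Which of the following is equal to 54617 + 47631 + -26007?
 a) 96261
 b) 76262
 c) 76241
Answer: c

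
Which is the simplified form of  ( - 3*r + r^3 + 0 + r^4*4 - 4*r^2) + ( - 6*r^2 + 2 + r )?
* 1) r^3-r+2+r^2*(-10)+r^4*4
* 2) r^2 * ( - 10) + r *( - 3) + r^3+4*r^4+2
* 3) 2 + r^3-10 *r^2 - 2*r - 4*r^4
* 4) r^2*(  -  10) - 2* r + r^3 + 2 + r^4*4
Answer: 4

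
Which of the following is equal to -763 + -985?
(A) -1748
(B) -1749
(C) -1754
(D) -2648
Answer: A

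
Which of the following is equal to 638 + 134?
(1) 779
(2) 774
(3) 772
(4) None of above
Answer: 3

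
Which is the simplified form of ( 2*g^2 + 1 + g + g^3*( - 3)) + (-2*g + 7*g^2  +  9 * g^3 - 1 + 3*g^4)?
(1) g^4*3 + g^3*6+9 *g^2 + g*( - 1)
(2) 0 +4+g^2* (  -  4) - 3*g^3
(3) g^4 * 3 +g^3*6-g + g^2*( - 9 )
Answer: 1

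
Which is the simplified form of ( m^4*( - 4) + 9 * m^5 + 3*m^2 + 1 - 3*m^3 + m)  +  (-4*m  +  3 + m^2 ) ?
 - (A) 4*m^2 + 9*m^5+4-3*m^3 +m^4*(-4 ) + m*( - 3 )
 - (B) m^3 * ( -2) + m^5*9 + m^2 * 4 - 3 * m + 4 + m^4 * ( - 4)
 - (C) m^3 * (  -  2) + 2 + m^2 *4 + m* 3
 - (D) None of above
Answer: A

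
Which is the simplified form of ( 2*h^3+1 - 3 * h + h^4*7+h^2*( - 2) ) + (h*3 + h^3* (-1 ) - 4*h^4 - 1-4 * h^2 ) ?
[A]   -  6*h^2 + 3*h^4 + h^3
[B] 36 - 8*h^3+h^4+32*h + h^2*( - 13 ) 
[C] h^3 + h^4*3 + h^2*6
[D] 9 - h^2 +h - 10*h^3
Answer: A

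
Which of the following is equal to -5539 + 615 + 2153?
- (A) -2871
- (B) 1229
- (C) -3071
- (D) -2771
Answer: D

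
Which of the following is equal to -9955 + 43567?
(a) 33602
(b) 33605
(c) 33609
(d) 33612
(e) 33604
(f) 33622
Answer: d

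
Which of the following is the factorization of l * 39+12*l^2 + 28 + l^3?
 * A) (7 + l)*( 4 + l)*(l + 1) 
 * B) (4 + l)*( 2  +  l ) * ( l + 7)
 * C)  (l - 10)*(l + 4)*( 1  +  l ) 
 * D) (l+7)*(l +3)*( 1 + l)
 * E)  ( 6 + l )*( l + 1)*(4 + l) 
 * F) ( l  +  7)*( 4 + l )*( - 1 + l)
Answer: A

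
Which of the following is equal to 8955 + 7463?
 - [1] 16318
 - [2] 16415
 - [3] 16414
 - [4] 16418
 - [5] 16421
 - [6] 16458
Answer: 4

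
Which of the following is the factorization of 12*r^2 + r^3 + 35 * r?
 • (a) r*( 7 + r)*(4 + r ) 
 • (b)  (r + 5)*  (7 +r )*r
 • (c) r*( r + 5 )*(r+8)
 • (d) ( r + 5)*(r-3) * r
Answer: b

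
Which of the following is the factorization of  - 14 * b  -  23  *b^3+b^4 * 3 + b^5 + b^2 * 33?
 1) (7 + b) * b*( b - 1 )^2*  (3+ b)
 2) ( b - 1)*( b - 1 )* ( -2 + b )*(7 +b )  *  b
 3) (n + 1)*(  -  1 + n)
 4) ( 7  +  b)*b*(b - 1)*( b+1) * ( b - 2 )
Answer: 2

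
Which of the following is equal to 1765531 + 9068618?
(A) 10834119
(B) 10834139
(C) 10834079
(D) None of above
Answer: D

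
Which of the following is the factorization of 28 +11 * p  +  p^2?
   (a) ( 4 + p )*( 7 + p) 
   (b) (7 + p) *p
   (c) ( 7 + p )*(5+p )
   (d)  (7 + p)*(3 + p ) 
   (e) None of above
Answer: a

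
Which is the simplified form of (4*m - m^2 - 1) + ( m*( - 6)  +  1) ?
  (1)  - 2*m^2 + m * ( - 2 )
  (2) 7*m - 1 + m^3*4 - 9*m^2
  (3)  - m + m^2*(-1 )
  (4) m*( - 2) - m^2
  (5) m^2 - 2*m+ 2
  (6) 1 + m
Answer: 4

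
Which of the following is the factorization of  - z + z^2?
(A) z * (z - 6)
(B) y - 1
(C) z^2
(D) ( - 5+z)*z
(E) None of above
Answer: E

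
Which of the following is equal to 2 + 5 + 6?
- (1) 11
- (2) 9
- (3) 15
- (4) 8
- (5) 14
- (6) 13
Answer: 6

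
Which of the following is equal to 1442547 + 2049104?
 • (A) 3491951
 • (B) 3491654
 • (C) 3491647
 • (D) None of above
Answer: D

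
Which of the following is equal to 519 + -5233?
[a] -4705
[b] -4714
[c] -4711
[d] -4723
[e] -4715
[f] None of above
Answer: b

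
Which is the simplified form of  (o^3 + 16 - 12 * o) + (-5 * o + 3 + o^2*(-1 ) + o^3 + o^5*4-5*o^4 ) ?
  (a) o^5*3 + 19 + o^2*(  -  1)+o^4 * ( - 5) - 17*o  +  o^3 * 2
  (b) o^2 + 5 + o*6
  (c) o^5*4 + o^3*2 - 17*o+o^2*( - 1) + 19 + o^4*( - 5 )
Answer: c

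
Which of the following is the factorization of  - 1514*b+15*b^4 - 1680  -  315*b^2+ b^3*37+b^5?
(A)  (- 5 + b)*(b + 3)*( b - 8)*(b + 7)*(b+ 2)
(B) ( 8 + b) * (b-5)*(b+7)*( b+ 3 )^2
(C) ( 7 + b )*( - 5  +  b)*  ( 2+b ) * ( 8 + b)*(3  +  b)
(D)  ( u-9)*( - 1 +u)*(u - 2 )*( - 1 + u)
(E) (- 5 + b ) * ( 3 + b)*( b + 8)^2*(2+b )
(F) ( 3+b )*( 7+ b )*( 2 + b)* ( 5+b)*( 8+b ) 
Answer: C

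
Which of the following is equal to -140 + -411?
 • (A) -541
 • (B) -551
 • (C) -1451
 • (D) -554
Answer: B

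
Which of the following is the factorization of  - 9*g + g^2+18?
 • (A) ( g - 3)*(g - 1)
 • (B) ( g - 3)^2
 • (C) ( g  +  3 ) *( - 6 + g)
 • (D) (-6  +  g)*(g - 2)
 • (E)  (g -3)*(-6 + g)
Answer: E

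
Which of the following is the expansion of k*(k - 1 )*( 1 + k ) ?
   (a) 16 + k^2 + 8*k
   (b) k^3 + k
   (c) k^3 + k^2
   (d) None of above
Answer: d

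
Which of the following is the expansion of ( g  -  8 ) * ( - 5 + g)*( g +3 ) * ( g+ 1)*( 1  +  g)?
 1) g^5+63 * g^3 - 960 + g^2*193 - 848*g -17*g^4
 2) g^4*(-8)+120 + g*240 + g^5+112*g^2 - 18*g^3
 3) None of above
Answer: 3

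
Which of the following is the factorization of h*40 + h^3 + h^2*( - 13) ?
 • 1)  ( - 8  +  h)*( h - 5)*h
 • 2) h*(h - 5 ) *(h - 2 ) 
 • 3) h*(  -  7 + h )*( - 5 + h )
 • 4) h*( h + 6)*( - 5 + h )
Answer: 1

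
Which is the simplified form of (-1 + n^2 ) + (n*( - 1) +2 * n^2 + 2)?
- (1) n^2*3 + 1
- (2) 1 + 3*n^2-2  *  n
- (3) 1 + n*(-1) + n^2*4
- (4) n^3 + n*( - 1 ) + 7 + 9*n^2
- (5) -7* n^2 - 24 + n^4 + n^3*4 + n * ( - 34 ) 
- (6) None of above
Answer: 6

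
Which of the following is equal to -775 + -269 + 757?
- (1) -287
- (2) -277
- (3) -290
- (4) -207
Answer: 1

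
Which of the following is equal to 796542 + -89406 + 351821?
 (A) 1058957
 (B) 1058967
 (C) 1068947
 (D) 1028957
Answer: A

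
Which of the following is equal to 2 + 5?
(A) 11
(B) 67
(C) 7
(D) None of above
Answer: C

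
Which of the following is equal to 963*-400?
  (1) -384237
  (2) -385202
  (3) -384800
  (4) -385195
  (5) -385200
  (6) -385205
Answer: 5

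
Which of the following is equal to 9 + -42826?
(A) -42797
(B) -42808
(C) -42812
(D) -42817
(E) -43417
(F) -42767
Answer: D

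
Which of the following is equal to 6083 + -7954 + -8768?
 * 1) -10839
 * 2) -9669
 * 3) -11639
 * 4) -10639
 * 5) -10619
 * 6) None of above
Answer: 4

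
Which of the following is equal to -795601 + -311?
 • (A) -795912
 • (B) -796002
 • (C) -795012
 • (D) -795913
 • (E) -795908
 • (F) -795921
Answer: A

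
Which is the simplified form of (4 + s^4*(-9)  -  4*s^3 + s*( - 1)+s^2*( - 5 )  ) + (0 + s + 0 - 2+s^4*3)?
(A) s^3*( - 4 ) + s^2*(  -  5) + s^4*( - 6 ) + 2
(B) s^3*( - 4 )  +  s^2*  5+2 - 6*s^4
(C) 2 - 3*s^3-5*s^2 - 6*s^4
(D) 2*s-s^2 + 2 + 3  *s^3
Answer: A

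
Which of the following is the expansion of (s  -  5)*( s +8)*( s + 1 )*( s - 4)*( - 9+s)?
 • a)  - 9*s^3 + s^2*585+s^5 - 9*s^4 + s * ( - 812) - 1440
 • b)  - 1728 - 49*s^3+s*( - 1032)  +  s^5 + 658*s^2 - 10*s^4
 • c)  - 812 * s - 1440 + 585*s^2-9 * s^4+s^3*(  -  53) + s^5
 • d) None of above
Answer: c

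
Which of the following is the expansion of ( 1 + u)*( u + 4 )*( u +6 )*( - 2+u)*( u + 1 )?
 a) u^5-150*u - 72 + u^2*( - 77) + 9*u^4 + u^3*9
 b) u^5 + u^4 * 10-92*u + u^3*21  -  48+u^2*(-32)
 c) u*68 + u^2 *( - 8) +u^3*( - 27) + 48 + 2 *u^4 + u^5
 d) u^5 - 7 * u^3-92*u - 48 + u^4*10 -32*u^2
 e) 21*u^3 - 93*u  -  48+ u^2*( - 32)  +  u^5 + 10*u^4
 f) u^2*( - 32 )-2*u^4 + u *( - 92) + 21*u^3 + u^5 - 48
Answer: b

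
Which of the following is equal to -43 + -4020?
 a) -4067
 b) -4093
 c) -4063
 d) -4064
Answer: c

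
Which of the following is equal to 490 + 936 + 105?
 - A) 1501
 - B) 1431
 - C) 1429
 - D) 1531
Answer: D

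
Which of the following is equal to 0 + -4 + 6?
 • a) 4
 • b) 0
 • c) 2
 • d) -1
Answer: c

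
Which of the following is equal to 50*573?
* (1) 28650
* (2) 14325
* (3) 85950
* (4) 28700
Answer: 1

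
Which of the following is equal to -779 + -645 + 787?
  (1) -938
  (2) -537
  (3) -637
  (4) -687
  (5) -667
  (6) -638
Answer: 3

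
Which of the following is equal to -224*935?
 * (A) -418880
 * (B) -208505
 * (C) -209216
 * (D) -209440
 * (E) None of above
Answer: D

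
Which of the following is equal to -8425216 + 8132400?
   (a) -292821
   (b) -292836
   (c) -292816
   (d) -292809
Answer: c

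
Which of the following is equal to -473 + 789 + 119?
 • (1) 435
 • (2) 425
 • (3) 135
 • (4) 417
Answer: 1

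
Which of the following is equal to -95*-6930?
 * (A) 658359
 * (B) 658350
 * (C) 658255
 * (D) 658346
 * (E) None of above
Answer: B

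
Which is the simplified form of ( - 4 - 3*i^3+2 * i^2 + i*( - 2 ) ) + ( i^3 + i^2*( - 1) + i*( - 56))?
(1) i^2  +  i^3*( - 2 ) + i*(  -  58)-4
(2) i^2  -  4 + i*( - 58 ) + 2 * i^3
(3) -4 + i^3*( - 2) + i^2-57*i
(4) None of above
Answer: 1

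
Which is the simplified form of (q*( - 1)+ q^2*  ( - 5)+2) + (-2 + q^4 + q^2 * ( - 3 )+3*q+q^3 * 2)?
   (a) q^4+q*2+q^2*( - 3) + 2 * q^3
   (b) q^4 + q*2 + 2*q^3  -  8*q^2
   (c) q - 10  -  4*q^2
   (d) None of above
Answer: b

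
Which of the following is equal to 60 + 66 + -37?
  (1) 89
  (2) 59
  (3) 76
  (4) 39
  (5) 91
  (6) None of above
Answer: 1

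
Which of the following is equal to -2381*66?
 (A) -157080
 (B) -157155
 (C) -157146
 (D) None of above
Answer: C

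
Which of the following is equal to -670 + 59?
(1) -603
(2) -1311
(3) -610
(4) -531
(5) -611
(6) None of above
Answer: 5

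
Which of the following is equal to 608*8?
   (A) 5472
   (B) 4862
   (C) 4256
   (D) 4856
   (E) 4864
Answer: E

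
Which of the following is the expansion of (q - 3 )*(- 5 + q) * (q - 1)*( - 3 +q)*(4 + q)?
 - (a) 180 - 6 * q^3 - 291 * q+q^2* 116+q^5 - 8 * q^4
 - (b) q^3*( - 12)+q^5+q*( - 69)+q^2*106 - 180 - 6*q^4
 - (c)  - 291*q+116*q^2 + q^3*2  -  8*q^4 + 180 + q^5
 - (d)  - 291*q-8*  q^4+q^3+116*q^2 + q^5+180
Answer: c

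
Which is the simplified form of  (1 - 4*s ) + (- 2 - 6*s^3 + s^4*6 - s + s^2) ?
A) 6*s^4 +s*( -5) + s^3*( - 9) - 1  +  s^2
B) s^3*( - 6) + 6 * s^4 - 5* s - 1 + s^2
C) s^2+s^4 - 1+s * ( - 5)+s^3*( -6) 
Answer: B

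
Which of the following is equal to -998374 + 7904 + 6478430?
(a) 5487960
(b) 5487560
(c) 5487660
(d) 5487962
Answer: a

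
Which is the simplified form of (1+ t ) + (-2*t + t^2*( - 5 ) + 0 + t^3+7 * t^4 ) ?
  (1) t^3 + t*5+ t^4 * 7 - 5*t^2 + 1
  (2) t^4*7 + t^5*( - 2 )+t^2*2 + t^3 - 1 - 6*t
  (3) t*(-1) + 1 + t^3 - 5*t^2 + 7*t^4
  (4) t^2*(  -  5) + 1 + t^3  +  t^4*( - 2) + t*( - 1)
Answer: 3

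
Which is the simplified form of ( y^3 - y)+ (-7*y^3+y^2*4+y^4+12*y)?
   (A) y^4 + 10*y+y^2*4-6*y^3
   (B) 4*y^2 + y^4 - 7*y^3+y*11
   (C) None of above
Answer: C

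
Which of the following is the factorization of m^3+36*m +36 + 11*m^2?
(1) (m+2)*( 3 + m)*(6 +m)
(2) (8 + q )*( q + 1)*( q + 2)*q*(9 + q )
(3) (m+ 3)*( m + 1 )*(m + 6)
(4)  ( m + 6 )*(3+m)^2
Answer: 1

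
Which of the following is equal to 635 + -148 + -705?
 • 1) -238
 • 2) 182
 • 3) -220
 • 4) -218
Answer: 4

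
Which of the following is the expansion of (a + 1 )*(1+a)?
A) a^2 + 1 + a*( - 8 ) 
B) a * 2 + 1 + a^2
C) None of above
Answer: B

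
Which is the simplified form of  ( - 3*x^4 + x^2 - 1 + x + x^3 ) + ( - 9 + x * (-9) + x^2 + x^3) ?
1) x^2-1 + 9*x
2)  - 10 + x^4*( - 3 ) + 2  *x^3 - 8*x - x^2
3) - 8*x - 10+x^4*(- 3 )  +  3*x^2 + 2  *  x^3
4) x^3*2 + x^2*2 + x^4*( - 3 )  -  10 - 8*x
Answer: 4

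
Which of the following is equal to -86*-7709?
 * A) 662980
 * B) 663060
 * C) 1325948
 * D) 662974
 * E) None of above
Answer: D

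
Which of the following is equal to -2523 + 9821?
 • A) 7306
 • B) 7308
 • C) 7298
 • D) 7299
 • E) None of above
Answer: C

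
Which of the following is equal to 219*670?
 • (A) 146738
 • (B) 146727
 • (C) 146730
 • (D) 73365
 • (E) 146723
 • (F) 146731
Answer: C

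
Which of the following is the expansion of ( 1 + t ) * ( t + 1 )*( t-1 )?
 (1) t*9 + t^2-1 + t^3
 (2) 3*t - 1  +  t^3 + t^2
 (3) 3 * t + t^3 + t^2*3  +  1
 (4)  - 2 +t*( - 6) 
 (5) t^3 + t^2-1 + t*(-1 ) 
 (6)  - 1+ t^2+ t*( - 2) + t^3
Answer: 5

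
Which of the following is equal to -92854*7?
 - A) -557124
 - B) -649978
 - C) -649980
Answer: B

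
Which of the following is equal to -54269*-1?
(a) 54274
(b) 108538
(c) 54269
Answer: c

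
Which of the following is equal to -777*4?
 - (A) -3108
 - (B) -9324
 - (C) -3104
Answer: A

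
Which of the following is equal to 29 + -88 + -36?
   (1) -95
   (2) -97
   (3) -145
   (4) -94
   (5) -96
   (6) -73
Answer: 1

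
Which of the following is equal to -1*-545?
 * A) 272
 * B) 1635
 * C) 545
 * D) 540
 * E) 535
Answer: C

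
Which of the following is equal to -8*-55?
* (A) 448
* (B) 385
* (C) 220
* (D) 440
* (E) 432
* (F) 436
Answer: D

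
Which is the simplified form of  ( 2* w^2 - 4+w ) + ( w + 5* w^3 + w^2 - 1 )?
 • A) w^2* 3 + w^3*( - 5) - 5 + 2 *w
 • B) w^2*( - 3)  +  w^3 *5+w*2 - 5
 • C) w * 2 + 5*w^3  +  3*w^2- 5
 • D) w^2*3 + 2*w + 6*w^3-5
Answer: C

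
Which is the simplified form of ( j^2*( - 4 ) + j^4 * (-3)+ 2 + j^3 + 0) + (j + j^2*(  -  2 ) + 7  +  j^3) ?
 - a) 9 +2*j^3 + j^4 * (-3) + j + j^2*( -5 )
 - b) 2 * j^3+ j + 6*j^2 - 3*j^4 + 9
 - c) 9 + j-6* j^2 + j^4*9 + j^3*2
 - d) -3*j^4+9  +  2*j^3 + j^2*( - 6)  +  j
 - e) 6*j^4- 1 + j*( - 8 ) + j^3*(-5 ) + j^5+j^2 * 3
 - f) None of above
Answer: d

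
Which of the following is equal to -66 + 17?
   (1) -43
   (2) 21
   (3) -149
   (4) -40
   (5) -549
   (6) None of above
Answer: 6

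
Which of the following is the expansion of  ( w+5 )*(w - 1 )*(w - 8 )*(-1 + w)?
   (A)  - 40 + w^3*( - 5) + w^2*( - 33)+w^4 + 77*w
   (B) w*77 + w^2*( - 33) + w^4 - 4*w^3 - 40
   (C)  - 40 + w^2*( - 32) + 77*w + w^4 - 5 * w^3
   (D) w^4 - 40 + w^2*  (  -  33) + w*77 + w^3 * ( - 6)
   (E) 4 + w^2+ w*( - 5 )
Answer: A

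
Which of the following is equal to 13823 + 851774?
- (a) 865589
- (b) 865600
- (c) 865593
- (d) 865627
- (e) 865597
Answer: e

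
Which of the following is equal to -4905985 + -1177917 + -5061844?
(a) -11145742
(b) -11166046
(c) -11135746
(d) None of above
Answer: d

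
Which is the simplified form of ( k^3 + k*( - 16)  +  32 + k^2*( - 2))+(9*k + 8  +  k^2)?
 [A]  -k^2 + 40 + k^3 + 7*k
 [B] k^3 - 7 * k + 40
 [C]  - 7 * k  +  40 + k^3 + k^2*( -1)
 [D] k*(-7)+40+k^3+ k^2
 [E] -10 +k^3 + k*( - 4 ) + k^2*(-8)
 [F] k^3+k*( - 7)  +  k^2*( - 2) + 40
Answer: C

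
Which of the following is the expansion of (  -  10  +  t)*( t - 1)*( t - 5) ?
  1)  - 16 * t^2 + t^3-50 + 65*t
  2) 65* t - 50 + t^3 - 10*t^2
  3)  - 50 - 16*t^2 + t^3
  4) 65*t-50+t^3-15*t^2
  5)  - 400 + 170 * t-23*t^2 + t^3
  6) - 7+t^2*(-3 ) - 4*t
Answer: 1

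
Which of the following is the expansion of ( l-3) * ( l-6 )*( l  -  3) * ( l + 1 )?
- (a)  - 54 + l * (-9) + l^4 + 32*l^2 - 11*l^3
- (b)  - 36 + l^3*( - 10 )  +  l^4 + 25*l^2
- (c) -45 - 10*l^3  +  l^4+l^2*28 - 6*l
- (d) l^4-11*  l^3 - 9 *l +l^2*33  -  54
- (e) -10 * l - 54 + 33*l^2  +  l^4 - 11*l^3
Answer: d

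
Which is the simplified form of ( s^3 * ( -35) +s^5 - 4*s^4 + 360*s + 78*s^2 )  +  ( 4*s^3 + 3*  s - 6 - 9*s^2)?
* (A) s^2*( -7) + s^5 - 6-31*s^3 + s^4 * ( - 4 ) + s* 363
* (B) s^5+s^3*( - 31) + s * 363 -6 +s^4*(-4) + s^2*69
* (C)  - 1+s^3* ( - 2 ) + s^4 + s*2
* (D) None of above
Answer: B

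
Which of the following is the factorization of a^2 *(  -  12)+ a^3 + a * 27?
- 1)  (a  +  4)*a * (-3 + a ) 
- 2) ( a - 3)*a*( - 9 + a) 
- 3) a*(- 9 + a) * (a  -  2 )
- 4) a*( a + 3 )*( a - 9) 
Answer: 2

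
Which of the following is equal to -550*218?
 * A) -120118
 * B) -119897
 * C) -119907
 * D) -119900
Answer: D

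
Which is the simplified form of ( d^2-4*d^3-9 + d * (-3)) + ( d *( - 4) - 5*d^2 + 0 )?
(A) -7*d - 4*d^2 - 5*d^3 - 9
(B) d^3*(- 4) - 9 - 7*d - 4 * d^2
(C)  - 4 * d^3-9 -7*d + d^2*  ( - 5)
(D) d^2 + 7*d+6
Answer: B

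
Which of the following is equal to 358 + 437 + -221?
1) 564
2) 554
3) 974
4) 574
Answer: 4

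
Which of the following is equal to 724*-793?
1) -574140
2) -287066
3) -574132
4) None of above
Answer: 3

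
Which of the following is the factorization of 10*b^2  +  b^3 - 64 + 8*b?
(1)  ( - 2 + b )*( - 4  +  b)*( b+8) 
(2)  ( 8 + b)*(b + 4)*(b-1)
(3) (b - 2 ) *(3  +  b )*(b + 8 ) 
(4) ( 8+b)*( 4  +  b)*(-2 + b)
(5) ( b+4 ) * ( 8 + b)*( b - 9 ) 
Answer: 4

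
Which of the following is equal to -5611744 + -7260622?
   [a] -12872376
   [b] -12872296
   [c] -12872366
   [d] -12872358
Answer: c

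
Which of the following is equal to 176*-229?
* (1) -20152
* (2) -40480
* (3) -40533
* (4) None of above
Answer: 4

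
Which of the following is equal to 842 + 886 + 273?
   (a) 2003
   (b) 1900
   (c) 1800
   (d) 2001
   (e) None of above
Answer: d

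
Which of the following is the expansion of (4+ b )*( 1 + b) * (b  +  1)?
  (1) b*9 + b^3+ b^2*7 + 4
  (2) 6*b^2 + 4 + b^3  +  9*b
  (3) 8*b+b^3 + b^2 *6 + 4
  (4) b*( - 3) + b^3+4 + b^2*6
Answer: 2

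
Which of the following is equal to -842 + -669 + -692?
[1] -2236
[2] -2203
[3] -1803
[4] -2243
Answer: 2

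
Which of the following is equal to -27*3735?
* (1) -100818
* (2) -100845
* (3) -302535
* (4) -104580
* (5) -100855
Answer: 2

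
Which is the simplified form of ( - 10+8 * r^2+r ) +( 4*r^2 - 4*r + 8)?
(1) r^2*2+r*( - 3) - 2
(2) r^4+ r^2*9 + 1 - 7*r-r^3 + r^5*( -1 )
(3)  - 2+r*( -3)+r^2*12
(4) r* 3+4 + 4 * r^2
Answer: 3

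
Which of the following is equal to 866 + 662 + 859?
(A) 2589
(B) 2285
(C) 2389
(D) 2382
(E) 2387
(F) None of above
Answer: E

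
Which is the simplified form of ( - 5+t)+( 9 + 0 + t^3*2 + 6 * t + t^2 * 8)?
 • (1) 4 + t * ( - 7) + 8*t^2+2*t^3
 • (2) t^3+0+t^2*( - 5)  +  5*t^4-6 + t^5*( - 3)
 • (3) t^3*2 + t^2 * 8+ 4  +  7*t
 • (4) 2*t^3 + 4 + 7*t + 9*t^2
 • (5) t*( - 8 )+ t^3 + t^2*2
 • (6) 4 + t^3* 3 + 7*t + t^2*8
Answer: 3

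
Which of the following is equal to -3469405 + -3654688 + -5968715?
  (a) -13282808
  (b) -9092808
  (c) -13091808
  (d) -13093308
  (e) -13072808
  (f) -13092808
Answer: f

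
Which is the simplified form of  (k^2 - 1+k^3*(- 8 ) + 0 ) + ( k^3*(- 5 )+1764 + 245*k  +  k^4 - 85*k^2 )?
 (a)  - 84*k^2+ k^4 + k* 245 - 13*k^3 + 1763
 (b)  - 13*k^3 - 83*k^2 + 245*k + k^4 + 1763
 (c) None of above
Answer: a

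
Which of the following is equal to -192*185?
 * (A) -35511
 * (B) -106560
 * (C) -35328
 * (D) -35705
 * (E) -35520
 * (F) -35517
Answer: E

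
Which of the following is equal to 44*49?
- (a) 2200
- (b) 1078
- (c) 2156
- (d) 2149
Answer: c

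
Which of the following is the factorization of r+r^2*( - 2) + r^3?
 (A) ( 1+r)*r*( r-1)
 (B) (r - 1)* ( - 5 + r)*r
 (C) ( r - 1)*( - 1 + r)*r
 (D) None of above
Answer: C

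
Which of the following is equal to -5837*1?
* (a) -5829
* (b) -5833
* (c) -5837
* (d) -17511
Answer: c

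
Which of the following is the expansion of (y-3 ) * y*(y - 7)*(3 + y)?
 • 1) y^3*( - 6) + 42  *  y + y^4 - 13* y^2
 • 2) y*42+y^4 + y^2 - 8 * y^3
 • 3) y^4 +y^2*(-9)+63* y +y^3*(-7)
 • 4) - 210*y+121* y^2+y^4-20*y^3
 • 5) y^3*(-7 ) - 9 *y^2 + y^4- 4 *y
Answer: 3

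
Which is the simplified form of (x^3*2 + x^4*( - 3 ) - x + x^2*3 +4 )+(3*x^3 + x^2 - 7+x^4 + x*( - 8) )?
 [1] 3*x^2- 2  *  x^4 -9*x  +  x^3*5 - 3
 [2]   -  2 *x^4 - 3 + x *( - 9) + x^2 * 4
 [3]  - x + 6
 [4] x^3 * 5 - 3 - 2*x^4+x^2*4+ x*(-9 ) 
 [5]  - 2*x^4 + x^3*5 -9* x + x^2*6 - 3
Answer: 4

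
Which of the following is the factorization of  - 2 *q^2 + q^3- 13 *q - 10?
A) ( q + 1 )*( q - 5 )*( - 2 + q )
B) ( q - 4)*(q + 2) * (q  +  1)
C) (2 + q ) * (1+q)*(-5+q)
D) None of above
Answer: C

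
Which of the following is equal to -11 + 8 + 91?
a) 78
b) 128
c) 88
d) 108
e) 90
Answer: c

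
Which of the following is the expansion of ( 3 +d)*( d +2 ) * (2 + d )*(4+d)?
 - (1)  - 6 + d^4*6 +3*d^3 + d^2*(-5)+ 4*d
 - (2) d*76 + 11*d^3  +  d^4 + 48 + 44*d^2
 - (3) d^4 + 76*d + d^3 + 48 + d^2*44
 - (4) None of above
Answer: 2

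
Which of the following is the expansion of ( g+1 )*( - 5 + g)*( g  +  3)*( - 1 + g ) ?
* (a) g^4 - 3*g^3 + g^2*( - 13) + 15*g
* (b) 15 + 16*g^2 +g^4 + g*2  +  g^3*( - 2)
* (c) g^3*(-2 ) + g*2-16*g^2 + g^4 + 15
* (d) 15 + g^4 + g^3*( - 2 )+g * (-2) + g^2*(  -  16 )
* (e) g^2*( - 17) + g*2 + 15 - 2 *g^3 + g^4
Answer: c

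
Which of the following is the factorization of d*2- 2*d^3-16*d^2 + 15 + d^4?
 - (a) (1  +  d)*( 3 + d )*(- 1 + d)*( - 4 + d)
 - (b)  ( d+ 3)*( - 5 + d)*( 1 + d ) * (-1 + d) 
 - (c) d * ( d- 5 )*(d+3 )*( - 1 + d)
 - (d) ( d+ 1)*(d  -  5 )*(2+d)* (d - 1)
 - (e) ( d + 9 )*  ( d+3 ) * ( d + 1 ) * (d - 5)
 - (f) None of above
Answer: b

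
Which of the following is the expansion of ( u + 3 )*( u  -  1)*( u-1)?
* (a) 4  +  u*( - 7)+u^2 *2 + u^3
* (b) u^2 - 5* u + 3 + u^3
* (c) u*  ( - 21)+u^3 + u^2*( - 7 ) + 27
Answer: b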